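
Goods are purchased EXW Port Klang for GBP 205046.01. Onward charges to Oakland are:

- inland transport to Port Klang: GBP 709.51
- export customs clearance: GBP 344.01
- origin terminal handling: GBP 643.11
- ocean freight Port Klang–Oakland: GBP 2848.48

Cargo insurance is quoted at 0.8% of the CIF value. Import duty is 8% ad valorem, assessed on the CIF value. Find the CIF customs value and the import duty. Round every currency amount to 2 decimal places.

CIF value: GBP 211281.37; import duty: GBP 16902.51

Let C be the CIF value. C = EXW price + pre-shipment costs + freight + 0.8% × C
C − 0.8% × C = 205046.01 + 709.51 + 344.01 + 643.11 + 2848.48
0.992 × C = 209591.12
C = 209591.12 / 0.992 = 211281.37
Insurance premium = 0.8% × 211281.37 = 1690.25
Import duty = 211281.37 × 8% = 16902.51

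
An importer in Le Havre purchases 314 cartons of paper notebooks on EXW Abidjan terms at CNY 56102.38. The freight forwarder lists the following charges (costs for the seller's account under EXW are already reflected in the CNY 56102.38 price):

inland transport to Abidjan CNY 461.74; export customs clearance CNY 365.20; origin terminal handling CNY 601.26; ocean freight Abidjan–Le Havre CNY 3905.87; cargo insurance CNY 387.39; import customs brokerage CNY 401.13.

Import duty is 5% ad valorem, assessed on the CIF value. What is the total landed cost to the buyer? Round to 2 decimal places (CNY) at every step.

EXW: the seller makes goods available at their premises; the buyer bears all onward costs.
CIF value = EXW price + inland to port + export clearance + origin terminal + freight + insurance = 56102.38 + 461.74 + 365.20 + 601.26 + 3905.87 + 387.39 = 61823.84
Import duty = 61823.84 × 5% = 3091.19
Buyer bears: inland to port 461.74 + export clearance 365.20 + origin terminal 601.26 + freight 3905.87 + insurance 387.39 + brokerage 401.13 + duty 3091.19 = 9213.78
Landed cost = invoice 56102.38 + 9213.78 = 65316.16

Total landed cost: CNY 65316.16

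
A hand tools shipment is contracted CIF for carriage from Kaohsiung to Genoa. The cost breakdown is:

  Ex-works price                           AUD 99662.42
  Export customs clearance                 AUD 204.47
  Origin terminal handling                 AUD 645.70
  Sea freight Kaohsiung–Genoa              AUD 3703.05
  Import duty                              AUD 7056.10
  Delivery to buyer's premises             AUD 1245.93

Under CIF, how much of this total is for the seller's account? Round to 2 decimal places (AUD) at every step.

Seller's account: AUD 104215.64

CIF: the seller pays costs through ocean freight and marine insurance to the destination port.
Seller's account: goods 99662.42 + export clearance 204.47 + origin terminal 645.70 + freight 3703.05 = 104215.64
Buyer's account: duty 7056.10 + delivery 1245.93 = 8302.03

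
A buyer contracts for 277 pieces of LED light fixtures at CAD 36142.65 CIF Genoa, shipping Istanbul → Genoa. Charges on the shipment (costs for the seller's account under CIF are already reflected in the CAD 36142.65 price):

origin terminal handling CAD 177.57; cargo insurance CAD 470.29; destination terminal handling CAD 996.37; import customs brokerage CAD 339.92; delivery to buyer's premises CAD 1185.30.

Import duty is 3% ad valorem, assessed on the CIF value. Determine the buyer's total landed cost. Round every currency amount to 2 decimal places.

Total landed cost: CAD 39748.52

CIF: the seller pays costs through ocean freight and marine insurance to the destination port.
Already in the invoice (seller's account under CIF): origin terminal, insurance — exclude.
The CIF price already equals the CIF value: 36142.65
Import duty = 36142.65 × 3% = 1084.28
Buyer bears: destination terminal 996.37 + brokerage 339.92 + delivery 1185.30 + duty 1084.28 = 3605.87
Landed cost = invoice 36142.65 + 3605.87 = 39748.52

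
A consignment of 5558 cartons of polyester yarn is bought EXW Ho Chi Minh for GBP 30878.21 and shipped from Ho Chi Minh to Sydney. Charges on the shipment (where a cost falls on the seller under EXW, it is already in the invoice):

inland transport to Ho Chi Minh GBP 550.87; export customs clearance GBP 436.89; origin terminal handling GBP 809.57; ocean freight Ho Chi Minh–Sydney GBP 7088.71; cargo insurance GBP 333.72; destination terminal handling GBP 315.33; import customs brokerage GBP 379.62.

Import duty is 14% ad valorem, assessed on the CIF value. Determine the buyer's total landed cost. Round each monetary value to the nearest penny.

EXW: the seller makes goods available at their premises; the buyer bears all onward costs.
CIF value = EXW price + inland to port + export clearance + origin terminal + freight + insurance = 30878.21 + 550.87 + 436.89 + 809.57 + 7088.71 + 333.72 = 40097.97
Import duty = 40097.97 × 14% = 5613.72
Buyer bears: inland to port 550.87 + export clearance 436.89 + origin terminal 809.57 + freight 7088.71 + insurance 333.72 + destination terminal 315.33 + brokerage 379.62 + duty 5613.72 = 15528.43
Landed cost = invoice 30878.21 + 15528.43 = 46406.64

Total landed cost: GBP 46406.64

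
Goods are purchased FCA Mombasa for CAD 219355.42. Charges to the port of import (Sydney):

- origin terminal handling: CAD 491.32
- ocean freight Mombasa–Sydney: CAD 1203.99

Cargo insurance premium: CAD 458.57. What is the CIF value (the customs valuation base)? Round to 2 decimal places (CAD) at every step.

CIF = FCA price + pre-shipment costs + freight + insurance
CIF = 219355.42 + 491.32 + 1203.99 + 458.57 = 221509.30

CIF value: CAD 221509.30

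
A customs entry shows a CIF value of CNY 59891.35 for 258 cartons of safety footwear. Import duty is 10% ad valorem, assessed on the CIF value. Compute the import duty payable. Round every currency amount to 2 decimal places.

Import duty: CNY 5989.14

Import duty = 59891.35 × 10% = 5989.14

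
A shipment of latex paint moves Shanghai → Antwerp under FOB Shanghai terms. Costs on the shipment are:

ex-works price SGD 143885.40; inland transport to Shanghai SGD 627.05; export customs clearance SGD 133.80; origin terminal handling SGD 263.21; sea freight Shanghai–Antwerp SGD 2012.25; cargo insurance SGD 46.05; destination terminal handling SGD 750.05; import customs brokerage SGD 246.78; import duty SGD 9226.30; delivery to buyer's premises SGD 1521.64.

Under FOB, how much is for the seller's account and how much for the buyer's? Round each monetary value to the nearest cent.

Seller: SGD 144909.46; buyer: SGD 13803.07

FOB: the seller bears costs until goods are on board at the origin port; the buyer bears freight, insurance and all costs thereafter.
Seller's account: goods 143885.40 + inland to port 627.05 + export clearance 133.80 + origin terminal 263.21 = 144909.46
Buyer's account: freight 2012.25 + insurance 46.05 + destination terminal 750.05 + brokerage 246.78 + duty 9226.30 + delivery 1521.64 = 13803.07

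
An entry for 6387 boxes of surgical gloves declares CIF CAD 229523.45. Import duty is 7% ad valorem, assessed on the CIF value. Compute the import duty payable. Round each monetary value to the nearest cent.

Import duty = 229523.45 × 7% = 16066.64

Import duty: CAD 16066.64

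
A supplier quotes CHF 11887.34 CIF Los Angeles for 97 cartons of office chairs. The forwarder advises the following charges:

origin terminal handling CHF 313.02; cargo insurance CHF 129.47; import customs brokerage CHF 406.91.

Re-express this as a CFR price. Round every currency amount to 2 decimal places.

CFR price: CHF 11757.87

Not relevant to the conversion: origin terminal — on the seller under both CIF and CFR; already in the CIF price and stays in the CFR price. brokerage — on the buyer under both terms; not part of either seller's price.
From CIF to CFR, the seller no longer bears: insurance.
CFR price = 11887.34 − 129.47 = 11757.87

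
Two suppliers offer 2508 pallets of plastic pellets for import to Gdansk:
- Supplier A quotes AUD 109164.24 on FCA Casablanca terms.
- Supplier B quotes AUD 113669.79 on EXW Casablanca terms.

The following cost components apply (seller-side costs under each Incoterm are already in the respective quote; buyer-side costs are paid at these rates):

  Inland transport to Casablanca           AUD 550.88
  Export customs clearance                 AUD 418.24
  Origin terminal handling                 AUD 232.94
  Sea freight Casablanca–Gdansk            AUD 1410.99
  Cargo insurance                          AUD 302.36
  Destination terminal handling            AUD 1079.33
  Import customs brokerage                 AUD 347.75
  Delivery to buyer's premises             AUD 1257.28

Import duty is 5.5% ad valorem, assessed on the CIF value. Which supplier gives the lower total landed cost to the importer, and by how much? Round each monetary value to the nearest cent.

Supplier A (FCA):
CIF value = FCA price + origin terminal + freight + insurance = 109164.24 + 232.94 + 1410.99 + 302.36 = 111110.53
Import duty = 111110.53 × 5.5% = 6111.08
Buyer bears (A): 232.94 + 1410.99 + 302.36 + 1079.33 + 347.75 + 1257.28 = 4630.65
Landed cost (A) = invoice 109164.24 + 4630.65 + duty 6111.08 = 119905.97
Supplier B (EXW):
CIF value = EXW price + inland to port + export clearance + origin terminal + freight + insurance = 113669.79 + 550.88 + 418.24 + 232.94 + 1410.99 + 302.36 = 116585.20
Import duty = 116585.20 × 5.5% = 6412.19
Buyer bears (B): 550.88 + 418.24 + 232.94 + 1410.99 + 302.36 + 1079.33 + 347.75 + 1257.28 = 5599.77
Landed cost (B) = invoice 113669.79 + 5599.77 + duty 6412.19 = 125681.75
Difference = |119905.97 − 125681.75| = 5775.78

Supplier A is cheaper by AUD 5775.78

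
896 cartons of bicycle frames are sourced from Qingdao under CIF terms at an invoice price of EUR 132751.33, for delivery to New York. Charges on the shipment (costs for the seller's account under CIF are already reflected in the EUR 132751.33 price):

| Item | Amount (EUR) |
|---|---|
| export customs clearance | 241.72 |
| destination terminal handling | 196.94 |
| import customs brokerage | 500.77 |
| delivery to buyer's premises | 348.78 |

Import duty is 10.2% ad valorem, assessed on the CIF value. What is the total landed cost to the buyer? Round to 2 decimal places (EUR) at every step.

CIF: the seller pays costs through ocean freight and marine insurance to the destination port.
Already in the invoice (seller's account under CIF): export clearance — exclude.
The CIF price already equals the CIF value: 132751.33
Import duty = 132751.33 × 10.2% = 13540.64
Buyer bears: destination terminal 196.94 + brokerage 500.77 + delivery 348.78 + duty 13540.64 = 14587.13
Landed cost = invoice 132751.33 + 14587.13 = 147338.46

Total landed cost: EUR 147338.46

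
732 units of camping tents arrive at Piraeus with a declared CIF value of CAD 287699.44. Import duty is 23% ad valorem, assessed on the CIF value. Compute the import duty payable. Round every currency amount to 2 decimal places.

Import duty: CAD 66170.87

Import duty = 287699.44 × 23% = 66170.87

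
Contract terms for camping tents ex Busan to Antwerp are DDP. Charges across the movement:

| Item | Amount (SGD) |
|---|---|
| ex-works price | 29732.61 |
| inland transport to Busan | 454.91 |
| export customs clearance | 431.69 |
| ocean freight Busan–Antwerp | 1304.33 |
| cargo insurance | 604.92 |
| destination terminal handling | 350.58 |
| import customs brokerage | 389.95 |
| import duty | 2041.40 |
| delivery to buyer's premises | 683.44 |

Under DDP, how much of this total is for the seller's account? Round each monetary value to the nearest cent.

Seller's account: SGD 35993.83

DDP: the seller bears all costs including import duty.
Seller's account: goods 29732.61 + inland to port 454.91 + export clearance 431.69 + freight 1304.33 + insurance 604.92 + destination terminal 350.58 + brokerage 389.95 + duty 2041.40 + delivery 683.44 = 35993.83
Buyer's account: 0.00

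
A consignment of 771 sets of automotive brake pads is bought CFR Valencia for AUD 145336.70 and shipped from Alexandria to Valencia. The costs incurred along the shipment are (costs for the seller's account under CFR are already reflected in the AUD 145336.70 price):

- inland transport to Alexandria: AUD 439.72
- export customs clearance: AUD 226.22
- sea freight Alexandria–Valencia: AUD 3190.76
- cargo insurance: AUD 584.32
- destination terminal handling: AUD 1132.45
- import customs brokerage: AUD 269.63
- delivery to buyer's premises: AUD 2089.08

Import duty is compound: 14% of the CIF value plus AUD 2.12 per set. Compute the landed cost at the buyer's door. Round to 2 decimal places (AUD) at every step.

Total landed cost: AUD 171475.64

CFR: the seller pays costs through ocean freight to the destination port, but not insurance.
Already in the invoice (seller's account under CFR): inland to port, export clearance, freight — exclude.
CIF value = CFR price + insurance = 145336.70 + 584.32 = 145921.02
Ad valorem component: 145921.02 × 14% = 20428.94
Specific component: 771 × 2.12 = 1634.52
Import duty = 20428.94 + 1634.52 = 22063.46
Buyer bears: insurance 584.32 + destination terminal 1132.45 + brokerage 269.63 + delivery 2089.08 + duty 22063.46 = 26138.94
Landed cost = invoice 145336.70 + 26138.94 = 171475.64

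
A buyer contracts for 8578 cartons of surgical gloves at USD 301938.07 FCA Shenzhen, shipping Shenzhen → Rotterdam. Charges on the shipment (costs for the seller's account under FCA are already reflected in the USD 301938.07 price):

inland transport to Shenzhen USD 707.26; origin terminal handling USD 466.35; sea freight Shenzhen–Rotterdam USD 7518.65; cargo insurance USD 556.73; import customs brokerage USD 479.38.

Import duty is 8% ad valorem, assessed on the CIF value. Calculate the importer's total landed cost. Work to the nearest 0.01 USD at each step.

Total landed cost: USD 335797.56

FCA: the seller delivers export-cleared goods to the carrier; the buyer bears costs from that point.
Already in the invoice (seller's account under FCA): inland to port — exclude.
CIF value = FCA price + origin terminal + freight + insurance = 301938.07 + 466.35 + 7518.65 + 556.73 = 310479.80
Import duty = 310479.80 × 8% = 24838.38
Buyer bears: origin terminal 466.35 + freight 7518.65 + insurance 556.73 + brokerage 479.38 + duty 24838.38 = 33859.49
Landed cost = invoice 301938.07 + 33859.49 = 335797.56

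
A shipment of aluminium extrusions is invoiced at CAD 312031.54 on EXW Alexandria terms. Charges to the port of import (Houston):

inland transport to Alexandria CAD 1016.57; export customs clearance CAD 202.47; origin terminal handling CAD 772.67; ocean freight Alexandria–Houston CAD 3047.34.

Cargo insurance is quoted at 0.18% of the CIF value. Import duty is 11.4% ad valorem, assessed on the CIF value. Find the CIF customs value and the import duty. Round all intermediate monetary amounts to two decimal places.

CIF value: CAD 317642.35; import duty: CAD 36211.23

Let C be the CIF value. C = EXW price + pre-shipment costs + freight + 0.18% × C
C − 0.18% × C = 312031.54 + 1016.57 + 202.47 + 772.67 + 3047.34
0.9982 × C = 317070.59
C = 317070.59 / 0.9982 = 317642.35
Insurance premium = 0.18% × 317642.35 = 571.76
Import duty = 317642.35 × 11.4% = 36211.23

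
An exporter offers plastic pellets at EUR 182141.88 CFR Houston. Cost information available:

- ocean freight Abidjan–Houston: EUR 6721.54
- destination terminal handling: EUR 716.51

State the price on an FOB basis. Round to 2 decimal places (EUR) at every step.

Not relevant to the conversion: destination terminal — on the buyer under both terms; not part of either seller's price.
From CFR to FOB, the seller no longer bears: freight.
FOB price = 182141.88 − 6721.54 = 175420.34

FOB price: EUR 175420.34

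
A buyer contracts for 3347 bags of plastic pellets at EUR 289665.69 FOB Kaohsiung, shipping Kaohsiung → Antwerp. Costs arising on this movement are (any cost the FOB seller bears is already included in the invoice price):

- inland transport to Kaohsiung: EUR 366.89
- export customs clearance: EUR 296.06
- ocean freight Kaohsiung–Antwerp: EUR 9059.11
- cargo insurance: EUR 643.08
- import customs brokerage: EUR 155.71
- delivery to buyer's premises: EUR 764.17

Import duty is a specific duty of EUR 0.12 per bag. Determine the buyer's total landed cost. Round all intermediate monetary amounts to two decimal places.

Total landed cost: EUR 300689.40

FOB: the seller bears costs until goods are on board at the origin port; the buyer bears freight, insurance and all costs thereafter.
Already in the invoice (seller's account under FOB): inland to port, export clearance — exclude.
CIF value = FOB price + freight + insurance = 289665.69 + 9059.11 + 643.08 = 299367.88
Import duty = 3347 × 0.12 = 401.64
Buyer bears: freight 9059.11 + insurance 643.08 + brokerage 155.71 + delivery 764.17 + duty 401.64 = 11023.71
Landed cost = invoice 289665.69 + 11023.71 = 300689.40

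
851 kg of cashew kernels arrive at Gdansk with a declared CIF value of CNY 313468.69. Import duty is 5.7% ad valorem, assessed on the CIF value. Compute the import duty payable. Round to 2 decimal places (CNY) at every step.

Import duty = 313468.69 × 5.7% = 17867.72

Import duty: CNY 17867.72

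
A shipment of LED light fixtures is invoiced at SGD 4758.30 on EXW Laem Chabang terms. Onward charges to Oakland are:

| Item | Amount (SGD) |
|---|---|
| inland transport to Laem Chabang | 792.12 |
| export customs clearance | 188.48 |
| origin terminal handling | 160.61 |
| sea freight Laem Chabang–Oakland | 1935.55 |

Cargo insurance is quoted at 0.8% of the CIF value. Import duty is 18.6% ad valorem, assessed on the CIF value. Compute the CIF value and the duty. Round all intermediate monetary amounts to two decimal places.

CIF value: SGD 7898.25; import duty: SGD 1469.07

Let C be the CIF value. C = EXW price + pre-shipment costs + freight + 0.8% × C
C − 0.8% × C = 4758.30 + 792.12 + 188.48 + 160.61 + 1935.55
0.992 × C = 7835.06
C = 7835.06 / 0.992 = 7898.25
Insurance premium = 0.8% × 7898.25 = 63.19
Import duty = 7898.25 × 18.6% = 1469.07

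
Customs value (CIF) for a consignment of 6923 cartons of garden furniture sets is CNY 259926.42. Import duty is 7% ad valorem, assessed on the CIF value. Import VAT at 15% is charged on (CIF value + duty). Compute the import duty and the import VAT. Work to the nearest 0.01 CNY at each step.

Import duty: CNY 18194.85; import VAT: CNY 41718.19

Import duty = 259926.42 × 7% = 18194.85
VAT base = CIF + duty = 259926.42 + 18194.85 = 278121.27
Import VAT = 278121.27 × 15% = 41718.19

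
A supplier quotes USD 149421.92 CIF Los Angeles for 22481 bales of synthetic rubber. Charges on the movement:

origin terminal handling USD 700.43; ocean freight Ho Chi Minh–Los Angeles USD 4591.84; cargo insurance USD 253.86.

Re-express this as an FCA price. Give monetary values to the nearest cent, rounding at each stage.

FCA price: USD 143875.79

From CIF to FCA, the seller no longer bears: origin terminal, freight, insurance.
FCA price = 149421.92 − 700.43 − 4591.84 − 253.86 = 143875.79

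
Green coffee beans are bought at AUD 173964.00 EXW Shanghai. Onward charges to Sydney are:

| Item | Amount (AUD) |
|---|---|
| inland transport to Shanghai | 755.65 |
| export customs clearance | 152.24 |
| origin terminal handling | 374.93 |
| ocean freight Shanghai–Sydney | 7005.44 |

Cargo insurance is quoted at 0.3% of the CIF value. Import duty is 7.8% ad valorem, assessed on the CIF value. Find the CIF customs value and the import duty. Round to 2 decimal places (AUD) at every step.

Let C be the CIF value. C = EXW price + pre-shipment costs + freight + 0.3% × C
C − 0.3% × C = 173964.00 + 755.65 + 152.24 + 374.93 + 7005.44
0.997 × C = 182252.26
C = 182252.26 / 0.997 = 182800.66
Insurance premium = 0.3% × 182800.66 = 548.40
Import duty = 182800.66 × 7.8% = 14258.45

CIF value: AUD 182800.66; import duty: AUD 14258.45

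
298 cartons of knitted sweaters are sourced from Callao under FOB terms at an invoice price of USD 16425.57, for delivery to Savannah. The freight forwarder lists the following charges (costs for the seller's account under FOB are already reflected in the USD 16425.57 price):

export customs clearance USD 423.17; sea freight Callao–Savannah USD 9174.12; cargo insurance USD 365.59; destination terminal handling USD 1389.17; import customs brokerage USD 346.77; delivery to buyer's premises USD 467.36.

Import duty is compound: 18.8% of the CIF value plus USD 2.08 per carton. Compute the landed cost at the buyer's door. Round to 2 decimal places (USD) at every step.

FOB: the seller bears costs until goods are on board at the origin port; the buyer bears freight, insurance and all costs thereafter.
Already in the invoice (seller's account under FOB): export clearance — exclude.
CIF value = FOB price + freight + insurance = 16425.57 + 9174.12 + 365.59 = 25965.28
Ad valorem component: 25965.28 × 18.8% = 4881.47
Specific component: 298 × 2.08 = 619.84
Import duty = 4881.47 + 619.84 = 5501.31
Buyer bears: freight 9174.12 + insurance 365.59 + destination terminal 1389.17 + brokerage 346.77 + delivery 467.36 + duty 5501.31 = 17244.32
Landed cost = invoice 16425.57 + 17244.32 = 33669.89

Total landed cost: USD 33669.89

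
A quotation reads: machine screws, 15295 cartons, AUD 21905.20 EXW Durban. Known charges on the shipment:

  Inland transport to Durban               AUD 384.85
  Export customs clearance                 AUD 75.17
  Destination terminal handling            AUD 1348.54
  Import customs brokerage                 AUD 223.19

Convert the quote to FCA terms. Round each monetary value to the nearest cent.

Not relevant to the conversion: brokerage, destination terminal — on the buyer under both terms; not part of either seller's price.
From EXW to FCA, the seller additionally bears: inland to port, export clearance.
FCA price = 21905.20 + 384.85 + 75.17 = 22365.22

FCA price: AUD 22365.22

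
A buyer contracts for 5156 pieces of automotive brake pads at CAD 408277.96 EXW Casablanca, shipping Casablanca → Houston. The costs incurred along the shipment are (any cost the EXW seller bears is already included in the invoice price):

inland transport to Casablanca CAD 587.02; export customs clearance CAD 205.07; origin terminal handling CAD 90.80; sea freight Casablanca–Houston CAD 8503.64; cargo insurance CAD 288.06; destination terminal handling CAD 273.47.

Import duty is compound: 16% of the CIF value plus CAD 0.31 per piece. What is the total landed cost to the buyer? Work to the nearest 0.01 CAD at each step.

Total landed cost: CAD 486696.79

EXW: the seller makes goods available at their premises; the buyer bears all onward costs.
CIF value = EXW price + inland to port + export clearance + origin terminal + freight + insurance = 408277.96 + 587.02 + 205.07 + 90.80 + 8503.64 + 288.06 = 417952.55
Ad valorem component: 417952.55 × 16% = 66872.41
Specific component: 5156 × 0.31 = 1598.36
Import duty = 66872.41 + 1598.36 = 68470.77
Buyer bears: inland to port 587.02 + export clearance 205.07 + origin terminal 90.80 + freight 8503.64 + insurance 288.06 + destination terminal 273.47 + duty 68470.77 = 78418.83
Landed cost = invoice 408277.96 + 78418.83 = 486696.79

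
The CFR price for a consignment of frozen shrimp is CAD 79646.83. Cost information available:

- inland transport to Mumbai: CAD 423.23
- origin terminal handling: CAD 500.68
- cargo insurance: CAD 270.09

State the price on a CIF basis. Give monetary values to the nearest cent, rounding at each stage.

CIF price: CAD 79916.92

Not relevant to the conversion: origin terminal, inland to port — on the seller under both CFR and CIF; already in the CFR price and stays in the CIF price.
From CFR to CIF, the seller additionally bears: insurance.
CIF price = 79646.83 + 270.09 = 79916.92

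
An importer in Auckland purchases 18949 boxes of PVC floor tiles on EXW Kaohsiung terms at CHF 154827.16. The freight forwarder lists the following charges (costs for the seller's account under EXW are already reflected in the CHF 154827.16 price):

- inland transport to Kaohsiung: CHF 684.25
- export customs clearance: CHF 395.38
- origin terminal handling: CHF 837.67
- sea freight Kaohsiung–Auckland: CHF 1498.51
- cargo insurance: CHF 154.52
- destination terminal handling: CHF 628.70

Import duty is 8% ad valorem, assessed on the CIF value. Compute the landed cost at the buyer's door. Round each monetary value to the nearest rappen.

Total landed cost: CHF 171697.99

EXW: the seller makes goods available at their premises; the buyer bears all onward costs.
CIF value = EXW price + inland to port + export clearance + origin terminal + freight + insurance = 154827.16 + 684.25 + 395.38 + 837.67 + 1498.51 + 154.52 = 158397.49
Import duty = 158397.49 × 8% = 12671.80
Buyer bears: inland to port 684.25 + export clearance 395.38 + origin terminal 837.67 + freight 1498.51 + insurance 154.52 + destination terminal 628.70 + duty 12671.80 = 16870.83
Landed cost = invoice 154827.16 + 16870.83 = 171697.99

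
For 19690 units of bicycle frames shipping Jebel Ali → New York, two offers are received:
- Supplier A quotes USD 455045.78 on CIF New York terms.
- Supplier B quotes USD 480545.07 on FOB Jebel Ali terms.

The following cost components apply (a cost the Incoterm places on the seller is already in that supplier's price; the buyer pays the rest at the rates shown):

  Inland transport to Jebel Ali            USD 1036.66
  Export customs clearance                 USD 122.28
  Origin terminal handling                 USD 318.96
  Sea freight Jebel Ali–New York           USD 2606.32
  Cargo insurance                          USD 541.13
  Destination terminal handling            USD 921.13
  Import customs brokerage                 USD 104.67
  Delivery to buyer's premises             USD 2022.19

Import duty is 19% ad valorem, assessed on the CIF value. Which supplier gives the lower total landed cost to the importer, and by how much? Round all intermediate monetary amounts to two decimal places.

Supplier A (CIF):
The CIF price already equals the CIF value: 455045.78
Import duty = 455045.78 × 19% = 86458.70
Buyer bears (A): 921.13 + 104.67 + 2022.19 = 3047.99
Landed cost (A) = invoice 455045.78 + 3047.99 + duty 86458.70 = 544552.47
Supplier B (FOB):
CIF value = FOB price + freight + insurance = 480545.07 + 2606.32 + 541.13 = 483692.52
Import duty = 483692.52 × 19% = 91901.58
Buyer bears (B): 2606.32 + 541.13 + 921.13 + 104.67 + 2022.19 = 6195.44
Landed cost (B) = invoice 480545.07 + 6195.44 + duty 91901.58 = 578642.09
Difference = |544552.47 − 578642.09| = 34089.62

Supplier A is cheaper by USD 34089.62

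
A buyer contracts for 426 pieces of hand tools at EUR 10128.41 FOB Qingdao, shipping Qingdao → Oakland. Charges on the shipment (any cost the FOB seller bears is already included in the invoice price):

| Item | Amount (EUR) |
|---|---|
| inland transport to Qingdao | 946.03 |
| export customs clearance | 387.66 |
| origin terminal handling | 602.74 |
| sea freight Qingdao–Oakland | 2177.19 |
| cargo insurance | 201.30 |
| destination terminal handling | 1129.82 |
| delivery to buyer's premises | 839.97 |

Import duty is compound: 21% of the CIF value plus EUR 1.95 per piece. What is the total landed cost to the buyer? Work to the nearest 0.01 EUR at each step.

FOB: the seller bears costs until goods are on board at the origin port; the buyer bears freight, insurance and all costs thereafter.
Already in the invoice (seller's account under FOB): inland to port, export clearance, origin terminal — exclude.
CIF value = FOB price + freight + insurance = 10128.41 + 2177.19 + 201.30 = 12506.90
Ad valorem component: 12506.90 × 21% = 2626.45
Specific component: 426 × 1.95 = 830.70
Import duty = 2626.45 + 830.70 = 3457.15
Buyer bears: freight 2177.19 + insurance 201.30 + destination terminal 1129.82 + delivery 839.97 + duty 3457.15 = 7805.43
Landed cost = invoice 10128.41 + 7805.43 = 17933.84

Total landed cost: EUR 17933.84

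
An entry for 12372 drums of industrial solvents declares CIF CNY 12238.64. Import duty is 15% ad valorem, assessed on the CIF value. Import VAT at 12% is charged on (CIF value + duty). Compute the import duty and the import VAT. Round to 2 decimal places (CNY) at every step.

Import duty: CNY 1835.80; import VAT: CNY 1688.93

Import duty = 12238.64 × 15% = 1835.80
VAT base = CIF + duty = 12238.64 + 1835.80 = 14074.44
Import VAT = 14074.44 × 12% = 1688.93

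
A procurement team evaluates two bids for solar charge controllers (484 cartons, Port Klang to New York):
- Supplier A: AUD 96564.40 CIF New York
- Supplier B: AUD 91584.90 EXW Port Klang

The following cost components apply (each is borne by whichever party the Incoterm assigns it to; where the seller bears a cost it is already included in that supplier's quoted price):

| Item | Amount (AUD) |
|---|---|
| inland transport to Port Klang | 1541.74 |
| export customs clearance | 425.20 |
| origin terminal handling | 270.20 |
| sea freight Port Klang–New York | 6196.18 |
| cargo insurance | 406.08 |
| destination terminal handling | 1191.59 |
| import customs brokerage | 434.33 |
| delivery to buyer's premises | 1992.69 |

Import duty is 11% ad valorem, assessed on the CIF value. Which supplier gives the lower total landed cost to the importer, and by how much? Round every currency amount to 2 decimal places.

Supplier A is cheaper by AUD 4284.49

Supplier A (CIF):
The CIF price already equals the CIF value: 96564.40
Import duty = 96564.40 × 11% = 10622.08
Buyer bears (A): 1191.59 + 434.33 + 1992.69 = 3618.61
Landed cost (A) = invoice 96564.40 + 3618.61 + duty 10622.08 = 110805.09
Supplier B (EXW):
CIF value = EXW price + inland to port + export clearance + origin terminal + freight + insurance = 91584.90 + 1541.74 + 425.20 + 270.20 + 6196.18 + 406.08 = 100424.30
Import duty = 100424.30 × 11% = 11046.67
Buyer bears (B): 1541.74 + 425.20 + 270.20 + 6196.18 + 406.08 + 1191.59 + 434.33 + 1992.69 = 12458.01
Landed cost (B) = invoice 91584.90 + 12458.01 + duty 11046.67 = 115089.58
Difference = |110805.09 − 115089.58| = 4284.49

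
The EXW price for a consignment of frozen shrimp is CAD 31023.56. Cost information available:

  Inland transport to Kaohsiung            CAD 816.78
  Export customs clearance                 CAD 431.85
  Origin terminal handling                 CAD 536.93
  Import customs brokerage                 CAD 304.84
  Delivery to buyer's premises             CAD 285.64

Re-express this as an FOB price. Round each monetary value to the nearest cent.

FOB price: CAD 32809.12

Not relevant to the conversion: brokerage, delivery — on the buyer under both terms; not part of either seller's price.
From EXW to FOB, the seller additionally bears: inland to port, export clearance, origin terminal.
FOB price = 31023.56 + 816.78 + 431.85 + 536.93 = 32809.12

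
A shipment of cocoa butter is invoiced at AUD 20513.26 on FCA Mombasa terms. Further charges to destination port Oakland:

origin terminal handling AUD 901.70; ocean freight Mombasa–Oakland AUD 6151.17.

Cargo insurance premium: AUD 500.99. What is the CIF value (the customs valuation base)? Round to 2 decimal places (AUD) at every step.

CIF value: AUD 28067.12

CIF = FCA price + pre-shipment costs + freight + insurance
CIF = 20513.26 + 901.70 + 6151.17 + 500.99 = 28067.12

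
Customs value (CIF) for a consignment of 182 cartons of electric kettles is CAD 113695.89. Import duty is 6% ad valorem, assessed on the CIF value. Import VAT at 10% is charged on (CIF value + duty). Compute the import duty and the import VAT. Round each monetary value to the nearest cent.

Import duty = 113695.89 × 6% = 6821.75
VAT base = CIF + duty = 113695.89 + 6821.75 = 120517.64
Import VAT = 120517.64 × 10% = 12051.76

Import duty: CAD 6821.75; import VAT: CAD 12051.76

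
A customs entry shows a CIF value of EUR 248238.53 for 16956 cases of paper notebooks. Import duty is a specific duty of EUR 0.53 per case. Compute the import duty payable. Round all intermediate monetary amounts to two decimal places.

Import duty: EUR 8986.68

Import duty = 16956 × 0.53 = 8986.68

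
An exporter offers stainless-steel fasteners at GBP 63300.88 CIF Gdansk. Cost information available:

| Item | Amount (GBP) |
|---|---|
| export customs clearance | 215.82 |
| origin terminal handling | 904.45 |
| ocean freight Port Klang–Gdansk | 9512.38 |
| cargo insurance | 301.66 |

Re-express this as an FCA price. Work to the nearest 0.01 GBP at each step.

Not relevant to the conversion: export clearance — on the seller under both CIF and FCA; already in the CIF price and stays in the FCA price.
From CIF to FCA, the seller no longer bears: origin terminal, freight, insurance.
FCA price = 63300.88 − 904.45 − 9512.38 − 301.66 = 52582.39

FCA price: GBP 52582.39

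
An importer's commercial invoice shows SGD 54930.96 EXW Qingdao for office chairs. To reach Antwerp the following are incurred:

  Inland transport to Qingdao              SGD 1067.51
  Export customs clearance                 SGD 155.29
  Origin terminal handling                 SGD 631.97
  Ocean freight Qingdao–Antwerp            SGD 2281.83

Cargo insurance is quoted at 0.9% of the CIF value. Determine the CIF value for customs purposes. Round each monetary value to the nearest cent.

Let C be the CIF value. C = EXW price + pre-shipment costs + freight + 0.9% × C
C − 0.9% × C = 54930.96 + 1067.51 + 155.29 + 631.97 + 2281.83
0.991 × C = 59067.56
C = 59067.56 / 0.991 = 59604.00
Insurance premium = 0.9% × 59604.00 = 536.44

CIF value: SGD 59604.00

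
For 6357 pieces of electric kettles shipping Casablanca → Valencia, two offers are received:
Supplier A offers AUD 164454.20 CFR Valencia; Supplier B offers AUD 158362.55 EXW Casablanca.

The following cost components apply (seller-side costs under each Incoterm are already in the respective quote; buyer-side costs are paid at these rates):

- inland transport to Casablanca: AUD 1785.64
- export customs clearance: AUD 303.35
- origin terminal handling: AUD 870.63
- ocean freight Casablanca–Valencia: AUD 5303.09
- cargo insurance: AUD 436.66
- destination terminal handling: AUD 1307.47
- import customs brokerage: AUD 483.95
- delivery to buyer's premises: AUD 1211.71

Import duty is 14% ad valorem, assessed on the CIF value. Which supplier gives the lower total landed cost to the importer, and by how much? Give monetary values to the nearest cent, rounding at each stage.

Supplier A (CFR):
CIF value = CFR price + insurance = 164454.20 + 436.66 = 164890.86
Import duty = 164890.86 × 14% = 23084.72
Buyer bears (A): 436.66 + 1307.47 + 483.95 + 1211.71 = 3439.79
Landed cost (A) = invoice 164454.20 + 3439.79 + duty 23084.72 = 190978.71
Supplier B (EXW):
CIF value = EXW price + inland to port + export clearance + origin terminal + freight + insurance = 158362.55 + 1785.64 + 303.35 + 870.63 + 5303.09 + 436.66 = 167061.92
Import duty = 167061.92 × 14% = 23388.67
Buyer bears (B): 1785.64 + 303.35 + 870.63 + 5303.09 + 436.66 + 1307.47 + 483.95 + 1211.71 = 11702.50
Landed cost (B) = invoice 158362.55 + 11702.50 + duty 23388.67 = 193453.72
Difference = |190978.71 − 193453.72| = 2475.01

Supplier A is cheaper by AUD 2475.01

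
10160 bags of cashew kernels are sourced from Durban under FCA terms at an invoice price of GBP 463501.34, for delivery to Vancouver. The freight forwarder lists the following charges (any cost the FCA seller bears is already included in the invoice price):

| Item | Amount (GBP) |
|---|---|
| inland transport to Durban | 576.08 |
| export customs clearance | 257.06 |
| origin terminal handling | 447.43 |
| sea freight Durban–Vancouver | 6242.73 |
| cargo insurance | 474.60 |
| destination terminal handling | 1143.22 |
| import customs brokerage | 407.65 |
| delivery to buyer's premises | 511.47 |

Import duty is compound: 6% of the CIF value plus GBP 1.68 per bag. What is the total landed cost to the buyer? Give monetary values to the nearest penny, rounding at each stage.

Total landed cost: GBP 518037.21

FCA: the seller delivers export-cleared goods to the carrier; the buyer bears costs from that point.
Already in the invoice (seller's account under FCA): inland to port, export clearance — exclude.
CIF value = FCA price + origin terminal + freight + insurance = 463501.34 + 447.43 + 6242.73 + 474.60 = 470666.10
Ad valorem component: 470666.10 × 6% = 28239.97
Specific component: 10160 × 1.68 = 17068.80
Import duty = 28239.97 + 17068.80 = 45308.77
Buyer bears: origin terminal 447.43 + freight 6242.73 + insurance 474.60 + destination terminal 1143.22 + brokerage 407.65 + delivery 511.47 + duty 45308.77 = 54535.87
Landed cost = invoice 463501.34 + 54535.87 = 518037.21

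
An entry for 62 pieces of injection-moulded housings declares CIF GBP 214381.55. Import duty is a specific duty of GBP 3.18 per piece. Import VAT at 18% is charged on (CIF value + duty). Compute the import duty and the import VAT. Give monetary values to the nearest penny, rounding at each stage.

Import duty = 62 × 3.18 = 197.16
VAT base = CIF + duty = 214381.55 + 197.16 = 214578.71
Import VAT = 214578.71 × 18% = 38624.17

Import duty: GBP 197.16; import VAT: GBP 38624.17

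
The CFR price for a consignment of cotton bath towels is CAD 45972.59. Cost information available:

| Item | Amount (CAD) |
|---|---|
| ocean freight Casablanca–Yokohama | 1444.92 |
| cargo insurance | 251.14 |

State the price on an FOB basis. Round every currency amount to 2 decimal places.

Not relevant to the conversion: insurance — on the buyer under both terms; not part of either seller's price.
From CFR to FOB, the seller no longer bears: freight.
FOB price = 45972.59 − 1444.92 = 44527.67

FOB price: CAD 44527.67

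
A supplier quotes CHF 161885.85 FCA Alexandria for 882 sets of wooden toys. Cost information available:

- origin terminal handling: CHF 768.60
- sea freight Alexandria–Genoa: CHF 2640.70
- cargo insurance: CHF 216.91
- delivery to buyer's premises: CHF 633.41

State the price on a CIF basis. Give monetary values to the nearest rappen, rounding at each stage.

CIF price: CHF 165512.06

Not relevant to the conversion: delivery — on the buyer under both terms; not part of either seller's price.
From FCA to CIF, the seller additionally bears: origin terminal, freight, insurance.
CIF price = 161885.85 + 768.60 + 2640.70 + 216.91 = 165512.06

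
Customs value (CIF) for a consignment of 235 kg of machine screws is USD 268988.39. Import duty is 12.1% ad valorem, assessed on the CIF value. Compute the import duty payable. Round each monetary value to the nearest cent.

Import duty: USD 32547.60

Import duty = 268988.39 × 12.1% = 32547.60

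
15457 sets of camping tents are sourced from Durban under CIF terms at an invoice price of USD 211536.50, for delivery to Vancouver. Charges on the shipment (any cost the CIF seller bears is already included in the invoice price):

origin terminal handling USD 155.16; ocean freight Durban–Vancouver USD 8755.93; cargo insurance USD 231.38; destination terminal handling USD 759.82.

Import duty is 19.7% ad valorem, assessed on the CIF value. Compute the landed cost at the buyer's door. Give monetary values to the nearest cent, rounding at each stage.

CIF: the seller pays costs through ocean freight and marine insurance to the destination port.
Already in the invoice (seller's account under CIF): origin terminal, freight, insurance — exclude.
The CIF price already equals the CIF value: 211536.50
Import duty = 211536.50 × 19.7% = 41672.69
Buyer bears: destination terminal 759.82 + duty 41672.69 = 42432.51
Landed cost = invoice 211536.50 + 42432.51 = 253969.01

Total landed cost: USD 253969.01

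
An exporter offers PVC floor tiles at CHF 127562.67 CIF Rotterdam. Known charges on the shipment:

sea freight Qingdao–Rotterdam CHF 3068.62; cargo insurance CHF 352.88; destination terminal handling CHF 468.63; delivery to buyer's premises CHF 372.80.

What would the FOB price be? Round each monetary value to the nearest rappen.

FOB price: CHF 124141.17

Not relevant to the conversion: delivery, destination terminal — on the buyer under both terms; not part of either seller's price.
From CIF to FOB, the seller no longer bears: freight, insurance.
FOB price = 127562.67 − 3068.62 − 352.88 = 124141.17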